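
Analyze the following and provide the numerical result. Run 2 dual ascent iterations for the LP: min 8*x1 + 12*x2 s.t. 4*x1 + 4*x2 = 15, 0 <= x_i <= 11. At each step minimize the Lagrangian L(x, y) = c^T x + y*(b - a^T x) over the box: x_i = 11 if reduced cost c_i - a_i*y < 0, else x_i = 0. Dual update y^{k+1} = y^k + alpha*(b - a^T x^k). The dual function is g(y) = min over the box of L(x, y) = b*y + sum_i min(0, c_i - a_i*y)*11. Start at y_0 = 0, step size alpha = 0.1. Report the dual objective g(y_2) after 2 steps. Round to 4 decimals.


Dual ascent for LP: min 8*x1 + 12*x2, 4*x1 + 4*x2 = 15, 0 <= x_i <= 11
Step 1: y^k = 0.0, reduced costs: (8.0, 12.0)
  x^k = (0.0, 0.0), subgradient = b - a^T x = 15.0
  y^{k+1} = 0.0 + 0.1*15.0 = 1.5
Step 2: y^k = 1.5, reduced costs: (2.0, 6.0)
  x^k = (0.0, 0.0), subgradient = b - a^T x = 15.0
  y^{k+1} = 1.5 + 0.1*15.0 = 3.0
Dual objective at y_2 = 3.0: reduced costs (-4.0, 0.0), box minimizer x = (11.0, 0.0)
g(y_2) = b*y + (c1 - a1*y)*x1 + (c2 - a2*y)*x2 = 15*3.0 + (-4.0)*11.0 + 0.0*0.0 = 45.0 - 44.0 + 0.0 = 1.0


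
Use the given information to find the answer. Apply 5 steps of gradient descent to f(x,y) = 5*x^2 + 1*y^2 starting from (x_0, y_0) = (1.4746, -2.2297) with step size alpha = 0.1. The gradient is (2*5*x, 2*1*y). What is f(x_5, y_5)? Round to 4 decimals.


Gradient descent on f(x,y) = 5*x^2 + 1*y^2.
Starting point: (1.4746, -2.2297), alpha = 0.1
Step 1: grad_x = 2*5*1.4746 = 14.746, grad_y = 2*1*-2.2297 = -4.4594
  x_1 = 1.4746 - 0.1*14.746 = 0.0
  y_1 = -2.2297 - 0.1*-4.4594 = -1.7838
Step 2: grad_x = 2*5*0.0 = 0.0, grad_y = 2*1*-1.7838 = -3.5675
  x_2 = 0.0 - 0.1*0.0 = 0.0
  y_2 = -1.7838 - 0.1*-3.5675 = -1.427
Step 3: grad_x = 2*5*0.0 = 0.0, grad_y = 2*1*-1.427 = -2.854
  x_3 = 0.0 - 0.1*0.0 = 0.0
  y_3 = -1.427 - 0.1*-2.854 = -1.1416
Step 4: grad_x = 2*5*0.0 = 0.0, grad_y = 2*1*-1.1416 = -2.2832
  x_4 = 0.0 - 0.1*0.0 = 0.0
  y_4 = -1.1416 - 0.1*-2.2832 = -0.9133
Step 5: grad_x = 2*5*0.0 = 0.0, grad_y = 2*1*-0.9133 = -1.8266
  x_5 = 0.0 - 0.1*0.0 = 0.0
  y_5 = -0.9133 - 0.1*-1.8266 = -0.7306
f(0.0, -0.7306) = 5*0.0^2 + 1*(-0.7306)^2 = 0.5338


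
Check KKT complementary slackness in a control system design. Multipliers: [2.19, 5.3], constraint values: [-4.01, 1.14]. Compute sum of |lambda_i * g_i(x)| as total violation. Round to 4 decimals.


KKT complementary slackness check:
lambda_1 * g_1 = 2.19 * -4.01 = -8.7819
lambda_2 * g_2 = 5.3 * 1.14 = 6.042
Total violation = 8.7819 + 6.042 = 14.8239


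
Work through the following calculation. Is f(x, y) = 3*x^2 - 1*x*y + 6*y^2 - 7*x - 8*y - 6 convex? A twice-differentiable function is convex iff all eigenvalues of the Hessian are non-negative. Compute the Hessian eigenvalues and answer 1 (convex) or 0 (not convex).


The Hessian of f(x,y) = 3*x^2 - 1*x*y + 6*y^2 - 7*x - 8*y - 6 is:
H = [[6, -1], [-1, 12]]
Trace = 6 + 12 = 18
Determinant = 6*12 - (-1)^2 = 71
Discriminant = (18)^2 - 4*71 = 40.0
Eigenvalues: lambda_1 = 5.8377, lambda_2 = 12.1623
The function is convex.

1


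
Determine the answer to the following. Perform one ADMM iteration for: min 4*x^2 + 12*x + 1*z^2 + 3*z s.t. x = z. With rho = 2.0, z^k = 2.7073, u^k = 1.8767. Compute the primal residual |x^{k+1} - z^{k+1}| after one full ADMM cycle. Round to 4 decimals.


ADMM iteration with rho = 2.0, z^k = 2.7073, u^k = 1.8767
Step 1: x-update.
Minimize 4*x^2 + 12*x + (2.0/2)*(x - 2.7073 + 1.8767)^2
FOC: (2*4 + 2.0)*x = -12 + 2.0*(2.7073 - 1.8767)
x^{k+1} = -1.0339
Step 2: z-update.
Minimize 1*z^2 + 3*z + (2.0/2)*(-1.0339 - z + 1.8767)^2
FOC: (2*1 + 2.0)*z = -3 + 2.0*(-1.0339 + 1.8767)
z^{k+1} = -0.3286
Step 3: u-update.
u^{k+1} = 1.8767 - 1.0339 + 0.3286 = 1.1714
Step 4: Primal residual = |-1.0339 + 0.3286| = 0.7053


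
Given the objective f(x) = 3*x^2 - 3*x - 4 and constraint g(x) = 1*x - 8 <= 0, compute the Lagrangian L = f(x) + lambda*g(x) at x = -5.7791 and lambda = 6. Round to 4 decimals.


Step 1: Evaluate f(x).
f(-5.7791) = 3*(-5.7791)^2 - 3*(-5.7791) - 4 = 113.5313
Step 2: Evaluate g(x).
g(-5.7791) = 1*-5.7791 - 8 = -13.7791
Step 3: Compute Lagrangian.
L = 113.5313 + 6*-13.7791 = 30.8567


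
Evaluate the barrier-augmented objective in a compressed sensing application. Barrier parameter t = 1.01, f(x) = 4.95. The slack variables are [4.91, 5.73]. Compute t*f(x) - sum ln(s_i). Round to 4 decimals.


Step 1: Compute log-barrier.
ln values: [1.5913, 1.7457]
phi = -(1.5913 + 1.7457) = -3.337
Step 2: Compute augmented objective.
t*f(x) = 1.01*4.95 = 4.9995
Total = 4.9995 - 3.337 = 1.6625


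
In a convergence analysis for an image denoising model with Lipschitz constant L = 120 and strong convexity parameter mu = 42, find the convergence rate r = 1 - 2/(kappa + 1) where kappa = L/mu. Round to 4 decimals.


Step 1: Compute the condition number.
kappa = L/mu = 120/42 = 2.8571
Step 2: Compute the convergence rate.
r = 1 - 2/(kappa + 1) = 1 - 2*mu/(L + mu) = (L - mu)/(L + mu) = 78/162 = 0.4815


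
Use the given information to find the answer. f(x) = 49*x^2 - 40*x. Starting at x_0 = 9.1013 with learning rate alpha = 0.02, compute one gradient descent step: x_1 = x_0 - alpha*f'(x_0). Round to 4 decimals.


We compute the gradient at x_0 and apply the update.
f'(x) = 98*x - 40
f'(9.1013) = 98*9.1013 - 40 = 851.9274
x_1 = 9.1013 - 0.02*851.9274 = -7.9372


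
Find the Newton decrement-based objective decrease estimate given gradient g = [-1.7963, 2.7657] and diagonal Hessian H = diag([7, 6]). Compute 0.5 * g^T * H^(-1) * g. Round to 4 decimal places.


Step 1: H is diagonal, so H^(-1) * g = [-0.2566, 0.461].
Step 2: g^T H^(-1) g = sum_i g_i^2 / H_ii
  = (-1.7963)^2/7 + (2.7657)^2/6
  = 0.461 + 1.2748 = 1.7358
Step 3: Objective decrease = 0.5 * g^T H^(-1) g = 0.8679


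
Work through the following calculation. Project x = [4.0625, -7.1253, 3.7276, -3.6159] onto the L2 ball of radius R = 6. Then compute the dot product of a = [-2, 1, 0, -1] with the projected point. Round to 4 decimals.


Step 1: Compute ||x|| (intermediates to 6 decimals).
||x|| = sqrt(4.0625^2 + (-7.1253)^2 + 3.7276^2 + (-3.6159)^2) = 9.707911
Step 2: Project.
Since ||x|| > R, scale = R/||x|| = 6/9.707911 = 0.618053, proj(x) = scale * x
proj(x) = [2.51084, -4.403813, 2.303854, -2.234818]
Step 3: Dot product.
a^T * proj(x) = -2*2.51084 + 1*(-4.403813) + 0*2.303854 - 1*(-2.234818) = -7.1907


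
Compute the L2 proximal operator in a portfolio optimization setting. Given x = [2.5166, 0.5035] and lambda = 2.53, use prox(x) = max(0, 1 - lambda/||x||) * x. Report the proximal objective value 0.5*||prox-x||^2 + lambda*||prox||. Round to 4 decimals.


Step 1: Compute ||x||.
||x|| = 2.5665
Step 2: Compute scaling factor.
scale = max(0, 1 - 2.53/2.5665) = 0.0142
Step 3: prox(x) = [0.0358, 0.0072]
||prox(x)|| = 0.0365
Step 4: Proximal objective.
0.5*||prox-x||^2 = 3.2005
lambda*||prox|| = 0.0923
Total = 3.2927


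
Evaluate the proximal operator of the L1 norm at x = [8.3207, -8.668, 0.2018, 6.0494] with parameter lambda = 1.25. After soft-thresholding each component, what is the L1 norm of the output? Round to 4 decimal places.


Soft-thresholding with lambda = 1.25:
prox(8.3207) = sign(8.3207)*max(|8.3207| - 1.25, 0) = 7.0707
prox(-8.668) = sign(-8.668)*max(|-8.668| - 1.25, 0) = -7.418
prox(0.2018) = sign(0.2018)*max(|0.2018| - 1.25, 0) = 0.0
prox(6.0494) = sign(6.0494)*max(|6.0494| - 1.25, 0) = 4.7994
prox(x) = [7.0707, -7.418, 0.0, 4.7994]
||prox(x)||_1 = 7.0707 + 7.418 + 0.0 + 4.7994 = 19.2881


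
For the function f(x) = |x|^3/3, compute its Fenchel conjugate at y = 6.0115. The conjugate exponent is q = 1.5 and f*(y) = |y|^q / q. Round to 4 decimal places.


The conjugate exponent q satisfies 1/p + 1/q = 1.
p = 3, so q = 3/(3 - 1) = 1.5
|y|^q = 6.0115^1.5 = 14.7392
f*(6.0115) = 14.7392 / 1.5 = 9.8261


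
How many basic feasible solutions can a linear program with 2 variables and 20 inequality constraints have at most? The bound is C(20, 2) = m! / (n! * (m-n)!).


Each vertex corresponds to some choice of n active constraints out of m, so the number of vertices is at most C(m, n) = m! / (n!(m-n)!).
m = 20, n = 2
Numerator: 20 * 19
Denominator: 2! = 2
C(20, 2) = 190


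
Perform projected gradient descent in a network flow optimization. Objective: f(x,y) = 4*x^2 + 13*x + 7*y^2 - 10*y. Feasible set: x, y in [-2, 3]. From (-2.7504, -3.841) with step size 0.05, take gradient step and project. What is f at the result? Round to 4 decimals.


Step 1: Compute gradient at (-2.7504, -3.841).
grad_x = 2*4*-2.7504 + 13 = -9.0032
grad_y = 2*7*-3.841 - 10 = -63.774
Step 2: Gradient step.
x_raw = -2.7504 - 0.05*-9.0032 = -2.3002
y_raw = -3.841 - 0.05*-63.774 = -0.6523
Step 3: Project onto [-2, 3].
x_proj = clip(-2.3002) = -2.0
y_proj = clip(-0.6523) = -0.6523
Step 4: Evaluate f.
f(-2.0, -0.6523) = -0.4985


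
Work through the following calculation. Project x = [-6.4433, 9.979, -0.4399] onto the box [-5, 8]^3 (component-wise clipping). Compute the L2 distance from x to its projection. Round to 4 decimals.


Project each component onto [-5, 8].
clip(-6.4433) = -5.0, clip(9.979) = 8.0, clip(-0.4399) = -0.4399
Projection = [-5.0, 8.0, -0.4399]
Squared diffs: [2.0831, 3.9164, 0.0]
Distance = sqrt(5.9995) = 2.4494


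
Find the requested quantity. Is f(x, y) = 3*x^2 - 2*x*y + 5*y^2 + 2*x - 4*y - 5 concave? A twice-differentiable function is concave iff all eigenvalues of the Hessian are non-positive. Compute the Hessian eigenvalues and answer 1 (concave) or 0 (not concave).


The Hessian of f(x,y) = 3*x^2 - 2*x*y + 5*y^2 + 2*x - 4*y - 5 is:
H = [[6, -2], [-2, 10]]
Trace = 6 + 10 = 16
Determinant = 6*10 - (-2)^2 = 56
Discriminant = (16)^2 - 4*56 = 32.0
Eigenvalues: lambda_1 = 5.1716, lambda_2 = 10.8284
The function is not concave.

0


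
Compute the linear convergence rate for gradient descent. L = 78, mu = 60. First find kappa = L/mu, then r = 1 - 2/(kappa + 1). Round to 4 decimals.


Step 1: Compute the condition number.
kappa = L/mu = 78/60 = 1.3
Step 2: Compute the convergence rate.
r = 1 - 2/(kappa + 1) = 1 - 2*mu/(L + mu) = (L - mu)/(L + mu) = 18/138 = 0.1304


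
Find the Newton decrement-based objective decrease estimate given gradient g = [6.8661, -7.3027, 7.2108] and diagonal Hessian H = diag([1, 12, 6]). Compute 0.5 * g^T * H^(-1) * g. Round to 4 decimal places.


Step 1: H is diagonal, so H^(-1) * g = [6.8661, -0.6086, 1.2018].
Step 2: g^T H^(-1) g = sum_i g_i^2 / H_ii
  = (6.8661)^2/1 + (-7.3027)^2/12 + (7.2108)^2/6
  = 47.1433 + 4.4441 + 8.6659 = 60.2534
Step 3: Objective decrease = 0.5 * g^T H^(-1) g = 30.1267


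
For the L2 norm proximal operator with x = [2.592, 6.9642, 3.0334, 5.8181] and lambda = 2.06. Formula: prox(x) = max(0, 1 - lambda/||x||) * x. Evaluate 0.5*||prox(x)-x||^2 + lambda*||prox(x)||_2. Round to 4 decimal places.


Step 1: Compute ||x||.
||x|| = 9.9131
Step 2: Compute scaling factor.
scale = max(0, 1 - 2.06/9.9131) = 0.7922
Step 3: prox(x) = [2.0534, 5.517, 2.403, 4.6091]
||prox(x)|| = 7.8531
Step 4: Proximal objective.
0.5*||prox-x||^2 = 2.1218
lambda*||prox|| = 16.1774
Total = 18.2993


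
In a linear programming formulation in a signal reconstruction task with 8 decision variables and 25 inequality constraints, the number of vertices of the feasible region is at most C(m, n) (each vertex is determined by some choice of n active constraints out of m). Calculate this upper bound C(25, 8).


Each vertex corresponds to some choice of n active constraints out of m, so the number of vertices is at most C(m, n) = m! / (n!(m-n)!).
m = 25, n = 8
Numerator: 25 * 24 * 23 * 22 * 21 * 20 * 19 * 18
Denominator: 8! = 40320
C(25, 8) = 1081575


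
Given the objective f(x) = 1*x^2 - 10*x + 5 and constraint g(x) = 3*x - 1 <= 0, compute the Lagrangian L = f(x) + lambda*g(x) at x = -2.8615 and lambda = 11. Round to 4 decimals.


Step 1: Evaluate f(x).
f(-2.8615) = 1*(-2.8615)^2 - 10*(-2.8615) + 5 = 41.8032
Step 2: Evaluate g(x).
g(-2.8615) = 3*-2.8615 - 1 = -9.5845
Step 3: Compute Lagrangian.
L = 41.8032 + 11*-9.5845 = -63.6263


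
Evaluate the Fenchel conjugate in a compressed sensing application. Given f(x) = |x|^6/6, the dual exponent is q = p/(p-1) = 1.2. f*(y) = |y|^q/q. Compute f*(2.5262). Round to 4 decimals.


The conjugate exponent q satisfies 1/p + 1/q = 1.
p = 6, so q = 6/(6 - 1) = 1.2
|y|^q = 2.5262^1.2 = 3.0406
f*(2.5262) = 3.0406 / 1.2 = 2.5338


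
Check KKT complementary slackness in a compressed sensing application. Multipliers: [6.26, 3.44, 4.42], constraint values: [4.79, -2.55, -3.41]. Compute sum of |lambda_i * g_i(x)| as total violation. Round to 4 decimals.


KKT complementary slackness check:
lambda_1 * g_1 = 6.26 * 4.79 = 29.9854
lambda_2 * g_2 = 3.44 * -2.55 = -8.772
lambda_3 * g_3 = 4.42 * -3.41 = -15.0722
Total violation = 29.9854 + 8.772 + 15.0722 = 53.8296


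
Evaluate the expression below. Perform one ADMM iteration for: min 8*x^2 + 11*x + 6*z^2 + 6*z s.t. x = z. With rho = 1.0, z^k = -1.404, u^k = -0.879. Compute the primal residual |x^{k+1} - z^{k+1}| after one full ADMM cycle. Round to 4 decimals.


ADMM iteration with rho = 1.0, z^k = -1.404, u^k = -0.879
Step 1: x-update.
Minimize 8*x^2 + 11*x + (1.0/2)*(x + 1.404 - 0.879)^2
FOC: (2*8 + 1.0)*x = -11 + 1.0*(-1.404 + 0.879)
x^{k+1} = -0.6779
Step 2: z-update.
Minimize 6*z^2 + 6*z + (1.0/2)*(-0.6779 - z - 0.879)^2
FOC: (2*6 + 1.0)*z = -6 + 1.0*(-0.6779 - 0.879)
z^{k+1} = -0.5813
Step 3: u-update.
u^{k+1} = -0.879 - 0.6779 + 0.5813 = -0.9756
Step 4: Primal residual = |-0.6779 + 0.5813| = 0.0966


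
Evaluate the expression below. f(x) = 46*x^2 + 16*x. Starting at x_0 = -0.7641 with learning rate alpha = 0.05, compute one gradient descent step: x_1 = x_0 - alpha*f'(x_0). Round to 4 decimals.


We compute the gradient at x_0 and apply the update.
f'(x) = 92*x + 16
f'(-0.7641) = 92*-0.7641 + 16 = -54.2972
x_1 = -0.7641 - 0.05*-54.2972 = 1.9508


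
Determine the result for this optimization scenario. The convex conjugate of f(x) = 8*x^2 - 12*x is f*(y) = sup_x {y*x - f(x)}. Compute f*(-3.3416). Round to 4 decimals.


f*(y) = sup_x {y*x - a*x^2 - b*x} = sup_x {(y-b)*x - a*x^2}
FOC: (y - b) - 2a*x = 0 => x* = (y - b)/(2a)
x* = (-3.3416 + 12)/(2*8) = 0.5412
f*(-3.3416) = (y-b)^2/(4a) = (-3.3416 + 12)^2/(4*8)
= 74.9679/32 = 2.3427


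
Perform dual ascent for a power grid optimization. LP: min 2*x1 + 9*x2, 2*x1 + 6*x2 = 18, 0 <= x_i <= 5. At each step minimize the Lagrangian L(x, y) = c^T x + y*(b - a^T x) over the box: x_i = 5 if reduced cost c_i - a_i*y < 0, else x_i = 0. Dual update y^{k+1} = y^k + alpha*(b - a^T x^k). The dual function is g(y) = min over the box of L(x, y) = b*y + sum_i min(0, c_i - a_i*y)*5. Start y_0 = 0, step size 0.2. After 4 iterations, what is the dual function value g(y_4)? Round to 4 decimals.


Dual ascent for LP: min 2*x1 + 9*x2, 2*x1 + 6*x2 = 18, 0 <= x_i <= 5
Step 1: y^k = 0.0, reduced costs: (2.0, 9.0)
  x^k = (0.0, 0.0), subgradient = b - a^T x = 18.0
  y^{k+1} = 0.0 + 0.2*18.0 = 3.6
Step 2: y^k = 3.6, reduced costs: (-5.2, -12.6)
  x^k = (5.0, 5.0), subgradient = b - a^T x = -22.0
  y^{k+1} = 3.6 + 0.2*-22.0 = -0.8
Step 3: y^k = -0.8, reduced costs: (3.6, 13.8)
  x^k = (0.0, 0.0), subgradient = b - a^T x = 18.0
  y^{k+1} = -0.8 + 0.2*18.0 = 2.8
Step 4: y^k = 2.8, reduced costs: (-3.6, -7.8)
  x^k = (5.0, 5.0), subgradient = b - a^T x = -22.0
  y^{k+1} = 2.8 + 0.2*-22.0 = -1.6
Dual objective at y_4 = -1.6: reduced costs (5.2, 18.6), box minimizer x = (0.0, 0.0)
g(y_4) = b*y + (c1 - a1*y)*x1 + (c2 - a2*y)*x2 = 18*(-1.6) + 5.2*0.0 + 18.6*0.0 = -28.8 + 0.0 + 0.0 = -28.8


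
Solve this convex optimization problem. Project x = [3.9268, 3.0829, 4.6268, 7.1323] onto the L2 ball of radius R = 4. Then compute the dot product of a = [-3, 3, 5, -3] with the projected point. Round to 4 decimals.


Step 1: Compute ||x|| (intermediates to 6 decimals).
||x|| = sqrt(3.9268^2 + 3.0829^2 + 4.6268^2 + 7.1323^2) = 9.859057
Step 2: Project.
Since ||x|| > R, scale = R/||x|| = 4/9.859057 = 0.405718, proj(x) = scale * x
proj(x) = [1.593173, 1.250788, 1.877176, 2.893702]
Step 3: Dot product.
a^T * proj(x) = -3*1.593173 + 3*1.250788 + 5*1.877176 - 3*2.893702 = -0.3224


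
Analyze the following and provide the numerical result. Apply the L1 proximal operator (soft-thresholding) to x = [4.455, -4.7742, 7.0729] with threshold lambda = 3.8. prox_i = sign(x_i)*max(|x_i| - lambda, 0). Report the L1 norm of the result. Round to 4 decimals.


Soft-thresholding with lambda = 3.8:
prox(4.455) = sign(4.455)*max(|4.455| - 3.8, 0) = 0.655
prox(-4.7742) = sign(-4.7742)*max(|-4.7742| - 3.8, 0) = -0.9742
prox(7.0729) = sign(7.0729)*max(|7.0729| - 3.8, 0) = 3.2729
prox(x) = [0.655, -0.9742, 3.2729]
||prox(x)||_1 = 0.655 + 0.9742 + 3.2729 = 4.9021


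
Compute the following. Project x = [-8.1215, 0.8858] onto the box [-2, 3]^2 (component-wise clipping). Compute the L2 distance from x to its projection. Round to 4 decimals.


Project each component onto [-2, 3].
clip(-8.1215) = -2.0, clip(0.8858) = 0.8858
Projection = [-2.0, 0.8858]
Squared diffs: [37.4728, 0.0]
Distance = sqrt(37.4728) = 6.1215


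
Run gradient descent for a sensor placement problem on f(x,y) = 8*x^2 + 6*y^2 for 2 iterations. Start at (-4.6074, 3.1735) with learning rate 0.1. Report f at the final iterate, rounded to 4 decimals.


Gradient descent on f(x,y) = 8*x^2 + 6*y^2.
Starting point: (-4.6074, 3.1735), alpha = 0.1
Step 1: grad_x = 2*8*-4.6074 = -73.7184, grad_y = 2*6*3.1735 = 38.082
  x_1 = -4.6074 - 0.1*-73.7184 = 2.7644
  y_1 = 3.1735 - 0.1*38.082 = -0.6347
Step 2: grad_x = 2*8*2.7644 = 44.231, grad_y = 2*6*-0.6347 = -7.6164
  x_2 = 2.7644 - 0.1*44.231 = -1.6587
  y_2 = -0.6347 - 0.1*-7.6164 = 0.1269
f(-1.6587, 0.1269) = 8*(-1.6587)^2 + 6*0.1269^2 = 22.106


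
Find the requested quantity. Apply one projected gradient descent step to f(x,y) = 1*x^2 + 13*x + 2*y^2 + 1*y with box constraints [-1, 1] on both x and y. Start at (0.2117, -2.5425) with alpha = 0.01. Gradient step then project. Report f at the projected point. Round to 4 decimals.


Step 1: Compute gradient at (0.2117, -2.5425).
grad_x = 2*1*0.2117 + 13 = 13.4234
grad_y = 2*2*-2.5425 + 1 = -9.17
Step 2: Gradient step.
x_raw = 0.2117 - 0.01*13.4234 = 0.0775
y_raw = -2.5425 - 0.01*-9.17 = -2.4508
Step 3: Project onto [-1, 1].
x_proj = clip(0.0775) = 0.0775
y_proj = clip(-2.4508) = -1.0
Step 4: Evaluate f.
f(0.0775, -1.0) = 2.0131


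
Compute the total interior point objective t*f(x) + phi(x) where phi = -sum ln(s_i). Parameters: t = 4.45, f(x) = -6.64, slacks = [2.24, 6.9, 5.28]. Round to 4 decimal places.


Step 1: Compute log-barrier.
ln values: [0.8065, 1.9315, 1.6639]
phi = -(0.8065 + 1.9315 + 1.6639) = -4.4019
Step 2: Compute augmented objective.
t*f(x) = 4.45*-6.64 = -29.548
Total = -29.548 - 4.4019 = -33.9499


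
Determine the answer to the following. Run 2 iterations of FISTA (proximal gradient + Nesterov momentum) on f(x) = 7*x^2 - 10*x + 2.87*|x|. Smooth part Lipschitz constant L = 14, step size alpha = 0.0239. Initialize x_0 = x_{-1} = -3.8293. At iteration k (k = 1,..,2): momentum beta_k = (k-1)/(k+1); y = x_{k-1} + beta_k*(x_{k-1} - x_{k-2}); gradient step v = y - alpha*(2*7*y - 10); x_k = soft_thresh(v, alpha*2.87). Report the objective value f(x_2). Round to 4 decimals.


FISTA on f(x) = 7*x^2 - 10*x + 2.87*|x|
L = 14, alpha = 0.0239
Iteration 1: beta = 0.0, y = -3.8293 + 0.0*(-3.8293 + 3.8293) = -3.8293
  grad(y) = -63.6102, v = y - alpha*grad = -2.309
  prox(v) = soft_thresh(-2.309, 0.0686) = -2.2404
Iteration 2: beta = 0.3333, y = -2.2404 + 0.3333*(-2.2404 + 3.8293) = -1.7108
  grad(y) = -33.9512, v = y - alpha*grad = -0.8994
  prox(v) = soft_thresh(-0.8994, 0.0686) = -0.8308
f(x_2) = 7*(-0.8308)^2 - 10*(-0.8308) + 2.87*|-0.8308| = 15.5233


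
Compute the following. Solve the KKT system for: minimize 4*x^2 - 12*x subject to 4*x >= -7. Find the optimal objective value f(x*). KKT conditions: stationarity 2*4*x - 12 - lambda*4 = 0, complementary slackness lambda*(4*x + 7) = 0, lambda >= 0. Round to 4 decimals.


Step 1: Try lambda = 0 (constraint inactive).
Stationarity: 2*4*x - 12 = 0
x* = 12/(2*4) = 1.5
Check constraint: 4*1.5 = 6.0 >= -7 -- satisfied.
Step 2: Compute optimal value.
f(x*) = 4*1.5^2 - 12*1.5 = -9.0


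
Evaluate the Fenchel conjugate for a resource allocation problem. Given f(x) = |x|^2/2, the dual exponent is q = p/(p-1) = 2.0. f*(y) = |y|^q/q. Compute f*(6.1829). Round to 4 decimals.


The conjugate exponent q satisfies 1/p + 1/q = 1.
p = 2, so q = 2/(2 - 1) = 2.0
|y|^q = 6.1829^2.0 = 38.2283
f*(6.1829) = 38.2283 / 2.0 = 19.1141


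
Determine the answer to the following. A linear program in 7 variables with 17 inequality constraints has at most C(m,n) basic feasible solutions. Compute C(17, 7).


Each vertex corresponds to some choice of n active constraints out of m, so the number of vertices is at most C(m, n) = m! / (n!(m-n)!).
m = 17, n = 7
Numerator: 17 * 16 * 15 * 14 * 13 * 12 * 11
Denominator: 7! = 5040
C(17, 7) = 19448


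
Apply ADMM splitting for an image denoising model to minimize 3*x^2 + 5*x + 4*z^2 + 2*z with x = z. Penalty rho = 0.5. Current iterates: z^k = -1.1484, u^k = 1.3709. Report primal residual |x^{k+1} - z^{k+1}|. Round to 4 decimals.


ADMM iteration with rho = 0.5, z^k = -1.1484, u^k = 1.3709
Step 1: x-update.
Minimize 3*x^2 + 5*x + (0.5/2)*(x + 1.1484 + 1.3709)^2
FOC: (2*3 + 0.5)*x = -5 + 0.5*(-1.1484 - 1.3709)
x^{k+1} = -0.963
Step 2: z-update.
Minimize 4*z^2 + 2*z + (0.5/2)*(-0.963 - z + 1.3709)^2
FOC: (2*4 + 0.5)*z = -2 + 0.5*(-0.963 + 1.3709)
z^{k+1} = -0.2113
Step 3: u-update.
u^{k+1} = 1.3709 - 0.963 + 0.2113 = 0.6192
Step 4: Primal residual = |-0.963 + 0.2113| = 0.7517


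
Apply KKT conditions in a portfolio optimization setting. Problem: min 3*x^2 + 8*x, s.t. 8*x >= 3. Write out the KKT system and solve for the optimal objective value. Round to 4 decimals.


Step 1: Try lambda = 0 (constraint inactive).
x_unc = -8/(2*3) = -1.3333
Check: 8*-1.3333 = -10.6664 < 3 -- violated!
Step 2: Constraint must be active: 8*x = 3
x* = 3/8 = 0.375
lambda = (2*3*0.375 + 8)/8 = 1.2813
Step 3: Compute optimal value.
f(x*) = 3*0.375^2 + 8*0.375 = 3.4219


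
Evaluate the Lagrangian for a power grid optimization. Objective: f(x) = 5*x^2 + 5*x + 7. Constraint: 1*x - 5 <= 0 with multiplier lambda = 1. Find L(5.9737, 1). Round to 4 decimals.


Step 1: Evaluate f(x).
f(5.9737) = 5*5.9737^2 + 5*5.9737 + 7 = 215.294
Step 2: Evaluate g(x).
g(5.9737) = 1*5.9737 - 5 = 0.9737
Step 3: Compute Lagrangian.
L = 215.294 + 1*0.9737 = 216.2677


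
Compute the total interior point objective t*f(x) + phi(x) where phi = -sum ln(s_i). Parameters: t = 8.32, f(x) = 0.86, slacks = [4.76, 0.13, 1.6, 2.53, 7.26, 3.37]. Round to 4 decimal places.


Step 1: Compute log-barrier.
ln values: [1.5602, -2.0402, 0.47, 0.9282, 1.9824, 1.2149]
phi = -(1.5602 - 2.0402 + 0.47 + 0.9282 + 1.9824 + 1.2149) = -4.1155
Step 2: Compute augmented objective.
t*f(x) = 8.32*0.86 = 7.1552
Total = 7.1552 - 4.1155 = 3.0397


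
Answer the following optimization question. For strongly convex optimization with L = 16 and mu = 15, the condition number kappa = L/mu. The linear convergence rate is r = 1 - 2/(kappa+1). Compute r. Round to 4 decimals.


Step 1: Compute the condition number.
kappa = L/mu = 16/15 = 1.0667
Step 2: Compute the convergence rate.
r = 1 - 2/(kappa + 1) = 1 - 2*mu/(L + mu) = (L - mu)/(L + mu) = 1/31 = 0.0323


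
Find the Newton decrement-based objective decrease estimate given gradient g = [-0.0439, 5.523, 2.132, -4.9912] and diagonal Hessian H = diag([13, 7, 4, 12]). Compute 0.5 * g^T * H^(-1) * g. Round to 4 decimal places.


Step 1: H is diagonal, so H^(-1) * g = [-0.0034, 0.789, 0.533, -0.4159].
Step 2: g^T H^(-1) g = sum_i g_i^2 / H_ii
  = (-0.0439)^2/13 + (5.523)^2/7 + (2.132)^2/4 + (-4.9912)^2/12
  = 0.0001 + 4.3576 + 1.1364 + 2.076 = 7.5702
Step 3: Objective decrease = 0.5 * g^T H^(-1) g = 3.7851


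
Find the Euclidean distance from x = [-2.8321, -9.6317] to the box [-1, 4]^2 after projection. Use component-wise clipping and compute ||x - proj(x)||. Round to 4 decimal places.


Project each component onto [-1, 4].
clip(-2.8321) = -1.0, clip(-9.6317) = -1.0
Projection = [-1.0, -1.0]
Squared diffs: [3.3566, 74.5062]
Distance = sqrt(77.8628) = 8.824


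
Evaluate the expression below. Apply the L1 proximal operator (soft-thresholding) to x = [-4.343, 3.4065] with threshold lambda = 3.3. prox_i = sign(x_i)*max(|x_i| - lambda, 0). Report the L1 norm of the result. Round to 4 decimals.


Soft-thresholding with lambda = 3.3:
prox(-4.343) = sign(-4.343)*max(|-4.343| - 3.3, 0) = -1.043
prox(3.4065) = sign(3.4065)*max(|3.4065| - 3.3, 0) = 0.1065
prox(x) = [-1.043, 0.1065]
||prox(x)||_1 = 1.043 + 0.1065 = 1.1495


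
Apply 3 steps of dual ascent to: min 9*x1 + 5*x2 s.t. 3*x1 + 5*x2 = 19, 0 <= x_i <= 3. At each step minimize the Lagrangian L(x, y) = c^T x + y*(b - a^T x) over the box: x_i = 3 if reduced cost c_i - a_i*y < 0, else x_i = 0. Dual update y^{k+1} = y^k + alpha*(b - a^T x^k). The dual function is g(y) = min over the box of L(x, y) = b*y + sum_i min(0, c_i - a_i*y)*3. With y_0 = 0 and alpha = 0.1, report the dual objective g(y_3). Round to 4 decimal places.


Dual ascent for LP: min 9*x1 + 5*x2, 3*x1 + 5*x2 = 19, 0 <= x_i <= 3
Step 1: y^k = 0.0, reduced costs: (9.0, 5.0)
  x^k = (0.0, 0.0), subgradient = b - a^T x = 19.0
  y^{k+1} = 0.0 + 0.1*19.0 = 1.9
Step 2: y^k = 1.9, reduced costs: (3.3, -4.5)
  x^k = (0.0, 3.0), subgradient = b - a^T x = 4.0
  y^{k+1} = 1.9 + 0.1*4.0 = 2.3
Step 3: y^k = 2.3, reduced costs: (2.1, -6.5)
  x^k = (0.0, 3.0), subgradient = b - a^T x = 4.0
  y^{k+1} = 2.3 + 0.1*4.0 = 2.7
Dual objective at y_3 = 2.7: reduced costs (0.9, -8.5), box minimizer x = (0.0, 3.0)
g(y_3) = b*y + (c1 - a1*y)*x1 + (c2 - a2*y)*x2 = 19*2.7 + 0.9*0.0 + (-8.5)*3.0 = 51.3 + 0.0 - 25.5 = 25.8


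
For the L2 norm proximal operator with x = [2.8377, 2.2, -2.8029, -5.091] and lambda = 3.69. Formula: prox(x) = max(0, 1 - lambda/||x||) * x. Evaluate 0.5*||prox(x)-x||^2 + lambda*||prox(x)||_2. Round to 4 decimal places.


Step 1: Compute ||x||.
||x|| = 6.8313
Step 2: Compute scaling factor.
scale = max(0, 1 - 3.69/6.8313) = 0.4598
Step 3: prox(x) = [1.3049, 1.0117, -1.2889, -2.3411]
||prox(x)|| = 3.1413
Step 4: Proximal objective.
0.5*||prox-x||^2 = 6.8081
lambda*||prox|| = 11.5914
Total = 18.3996


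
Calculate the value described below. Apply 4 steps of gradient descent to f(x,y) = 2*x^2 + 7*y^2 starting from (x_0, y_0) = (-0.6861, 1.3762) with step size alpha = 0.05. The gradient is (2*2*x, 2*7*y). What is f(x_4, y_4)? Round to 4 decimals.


Gradient descent on f(x,y) = 2*x^2 + 7*y^2.
Starting point: (-0.6861, 1.3762), alpha = 0.05
Step 1: grad_x = 2*2*-0.6861 = -2.7444, grad_y = 2*7*1.3762 = 19.2668
  x_1 = -0.6861 - 0.05*-2.7444 = -0.5489
  y_1 = 1.3762 - 0.05*19.2668 = 0.4129
Step 2: grad_x = 2*2*-0.5489 = -2.1955, grad_y = 2*7*0.4129 = 5.78
  x_2 = -0.5489 - 0.05*-2.1955 = -0.4391
  y_2 = 0.4129 - 0.05*5.78 = 0.1239
Step 3: grad_x = 2*2*-0.4391 = -1.7564, grad_y = 2*7*0.1239 = 1.734
  x_3 = -0.4391 - 0.05*-1.7564 = -0.3513
  y_3 = 0.1239 - 0.05*1.734 = 0.0372
Step 4: grad_x = 2*2*-0.3513 = -1.4051, grad_y = 2*7*0.0372 = 0.5202
  x_4 = -0.3513 - 0.05*-1.4051 = -0.281
  y_4 = 0.0372 - 0.05*0.5202 = 0.0111
f(-0.281, 0.0111) = 2*(-0.281)^2 + 7*0.0111^2 = 0.1588


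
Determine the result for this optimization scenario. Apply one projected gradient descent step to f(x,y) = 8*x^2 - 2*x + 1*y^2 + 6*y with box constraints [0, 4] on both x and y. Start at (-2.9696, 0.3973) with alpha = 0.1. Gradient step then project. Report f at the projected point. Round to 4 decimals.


Step 1: Compute gradient at (-2.9696, 0.3973).
grad_x = 2*8*-2.9696 - 2 = -49.5136
grad_y = 2*1*0.3973 + 6 = 6.7946
Step 2: Gradient step.
x_raw = -2.9696 - 0.1*-49.5136 = 1.9818
y_raw = 0.3973 - 0.1*6.7946 = -0.2822
Step 3: Project onto [0, 4].
x_proj = clip(1.9818) = 1.9818
y_proj = clip(-0.2822) = 0.0
Step 4: Evaluate f.
f(1.9818, 0.0) = 27.4555


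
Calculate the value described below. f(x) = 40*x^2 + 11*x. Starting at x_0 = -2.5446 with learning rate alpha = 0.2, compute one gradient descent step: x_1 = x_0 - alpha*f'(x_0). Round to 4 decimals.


We compute the gradient at x_0 and apply the update.
f'(x) = 80*x + 11
f'(-2.5446) = 80*-2.5446 + 11 = -192.568
x_1 = -2.5446 - 0.2*-192.568 = 35.969


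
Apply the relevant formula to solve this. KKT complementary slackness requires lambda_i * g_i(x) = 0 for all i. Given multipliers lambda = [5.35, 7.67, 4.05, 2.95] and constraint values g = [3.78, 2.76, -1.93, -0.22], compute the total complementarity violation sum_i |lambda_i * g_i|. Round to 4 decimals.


KKT complementary slackness check:
lambda_1 * g_1 = 5.35 * 3.78 = 20.223
lambda_2 * g_2 = 7.67 * 2.76 = 21.1692
lambda_3 * g_3 = 4.05 * -1.93 = -7.8165
lambda_4 * g_4 = 2.95 * -0.22 = -0.649
Total violation = 20.223 + 21.1692 + 7.8165 + 0.649 = 49.8577


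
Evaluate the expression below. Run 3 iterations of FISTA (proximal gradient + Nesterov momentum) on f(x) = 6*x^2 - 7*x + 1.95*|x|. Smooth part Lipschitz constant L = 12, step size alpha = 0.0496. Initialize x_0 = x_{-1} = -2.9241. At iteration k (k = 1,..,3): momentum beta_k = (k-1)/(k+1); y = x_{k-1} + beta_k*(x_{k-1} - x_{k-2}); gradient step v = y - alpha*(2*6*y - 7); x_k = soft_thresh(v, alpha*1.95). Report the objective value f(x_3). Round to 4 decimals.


FISTA on f(x) = 6*x^2 - 7*x + 1.95*|x|
L = 12, alpha = 0.0496
Iteration 1: beta = 0.0, y = -2.9241 + 0.0*(-2.9241 + 2.9241) = -2.9241
  grad(y) = -42.0892, v = y - alpha*grad = -0.8365
  prox(v) = soft_thresh(-0.8365, 0.0967) = -0.7398
Iteration 2: beta = 0.3333, y = -0.7398 + 0.3333*(-0.7398 + 2.9241) = -0.0116
  grad(y) = -7.1397, v = y - alpha*grad = 0.3425
  prox(v) = soft_thresh(0.3425, 0.0967) = 0.2458
Iteration 3: beta = 0.5, y = 0.2458 + 0.5*(0.2458 + 0.7398) = 0.7385
  grad(y) = 1.8624, v = y - alpha*grad = 0.6462
  prox(v) = soft_thresh(0.6462, 0.0967) = 0.5494
f(x_3) = 6*0.5494^2 - 7*0.5494 + 1.95*|0.5494| = -0.9634


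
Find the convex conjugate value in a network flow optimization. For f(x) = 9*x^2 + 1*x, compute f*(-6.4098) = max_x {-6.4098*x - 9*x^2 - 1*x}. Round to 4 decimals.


f*(y) = sup_x {y*x - a*x^2 - b*x} = sup_x {(y-b)*x - a*x^2}
FOC: (y - b) - 2a*x = 0 => x* = (y - b)/(2a)
x* = (-6.4098 - 1)/(2*9) = -0.4117
f*(-6.4098) = (y-b)^2/(4a) = (-6.4098 - 1)^2/(4*9)
= 54.9051/36 = 1.5251


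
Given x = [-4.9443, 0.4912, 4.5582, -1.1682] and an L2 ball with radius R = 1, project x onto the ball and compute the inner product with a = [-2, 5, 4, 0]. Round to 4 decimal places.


Step 1: Compute ||x|| (intermediates to 6 decimals).
||x|| = sqrt((-4.9443)^2 + 0.4912^2 + 4.5582^2 + (-1.1682)^2) = 6.843191
Step 2: Project.
Since ||x|| > R, scale = R/||x|| = 1/6.843191 = 0.146131, proj(x) = scale * x
proj(x) = [-0.722516, 0.07178, 0.666094, -0.17071]
Step 3: Dot product.
a^T * proj(x) = -2*(-0.722516) + 5*0.07178 + 4*0.666094 + 0*(-0.17071) = 4.4683


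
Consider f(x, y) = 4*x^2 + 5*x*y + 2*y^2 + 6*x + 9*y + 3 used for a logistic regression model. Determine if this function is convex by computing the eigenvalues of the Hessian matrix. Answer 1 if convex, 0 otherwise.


The Hessian of f(x,y) = 4*x^2 + 5*x*y + 2*y^2 + 6*x + 9*y + 3 is:
H = [[8, 5], [5, 4]]
Trace = 8 + 4 = 12
Determinant = 8*4 - (5)^2 = 7
Discriminant = (12)^2 - 4*7 = 116.0
Eigenvalues: lambda_1 = 0.6148, lambda_2 = 11.3852
The function is convex.

1


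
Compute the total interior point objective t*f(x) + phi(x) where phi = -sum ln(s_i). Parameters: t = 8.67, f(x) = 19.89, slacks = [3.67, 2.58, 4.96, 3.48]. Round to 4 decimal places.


Step 1: Compute log-barrier.
ln values: [1.3002, 0.9478, 1.6014, 1.247]
phi = -(1.3002 + 0.9478 + 1.6014 + 1.247) = -5.0964
Step 2: Compute augmented objective.
t*f(x) = 8.67*19.89 = 172.4463
Total = 172.4463 - 5.0964 = 167.3499


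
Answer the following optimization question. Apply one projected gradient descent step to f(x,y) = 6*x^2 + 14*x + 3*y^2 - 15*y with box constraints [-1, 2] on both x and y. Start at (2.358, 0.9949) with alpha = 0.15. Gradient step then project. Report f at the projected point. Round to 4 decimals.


Step 1: Compute gradient at (2.358, 0.9949).
grad_x = 2*6*2.358 + 14 = 42.296
grad_y = 2*3*0.9949 - 15 = -9.0306
Step 2: Gradient step.
x_raw = 2.358 - 0.15*42.296 = -3.9864
y_raw = 0.9949 - 0.15*-9.0306 = 2.3495
Step 3: Project onto [-1, 2].
x_proj = clip(-3.9864) = -1.0
y_proj = clip(2.3495) = 2.0
Step 4: Evaluate f.
f(-1.0, 2.0) = -26.0


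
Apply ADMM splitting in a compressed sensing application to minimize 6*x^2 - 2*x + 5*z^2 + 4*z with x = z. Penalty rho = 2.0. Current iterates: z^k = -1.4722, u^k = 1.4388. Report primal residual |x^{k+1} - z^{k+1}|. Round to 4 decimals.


ADMM iteration with rho = 2.0, z^k = -1.4722, u^k = 1.4388
Step 1: x-update.
Minimize 6*x^2 - 2*x + (2.0/2)*(x + 1.4722 + 1.4388)^2
FOC: (2*6 + 2.0)*x = 2 + 2.0*(-1.4722 - 1.4388)
x^{k+1} = -0.273
Step 2: z-update.
Minimize 5*z^2 + 4*z + (2.0/2)*(-0.273 - z + 1.4388)^2
FOC: (2*5 + 2.0)*z = -4 + 2.0*(-0.273 + 1.4388)
z^{k+1} = -0.139
Step 3: u-update.
u^{k+1} = 1.4388 - 0.273 + 0.139 = 1.3048
Step 4: Primal residual = |-0.273 + 0.139| = 0.134


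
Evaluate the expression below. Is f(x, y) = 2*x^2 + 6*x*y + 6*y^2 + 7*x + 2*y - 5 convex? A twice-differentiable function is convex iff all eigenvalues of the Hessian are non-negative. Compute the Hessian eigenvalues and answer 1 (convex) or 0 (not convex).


The Hessian of f(x,y) = 2*x^2 + 6*x*y + 6*y^2 + 7*x + 2*y - 5 is:
H = [[4, 6], [6, 12]]
Trace = 4 + 12 = 16
Determinant = 4*12 - (6)^2 = 12
Discriminant = (16)^2 - 4*12 = 208.0
Eigenvalues: lambda_1 = 0.7889, lambda_2 = 15.2111
The function is convex.

1


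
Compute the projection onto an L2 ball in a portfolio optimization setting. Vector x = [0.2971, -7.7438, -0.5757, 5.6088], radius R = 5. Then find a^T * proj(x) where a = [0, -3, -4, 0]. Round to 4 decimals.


Step 1: Compute ||x|| (intermediates to 6 decimals).
||x|| = sqrt(0.2971^2 + (-7.7438)^2 + (-0.5757)^2 + 5.6088^2) = 9.583568
Step 2: Project.
Since ||x|| > R, scale = R/||x|| = 5/9.583568 = 0.521726, proj(x) = scale * x
proj(x) = [0.155005, -4.040142, -0.300358, 2.926257]
Step 3: Dot product.
a^T * proj(x) = 0*0.155005 - 3*(-4.040142) - 4*(-0.300358) + 0*2.926257 = 13.3219


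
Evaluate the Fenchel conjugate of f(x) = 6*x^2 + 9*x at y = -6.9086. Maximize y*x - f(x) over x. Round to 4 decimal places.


f*(y) = sup_x {y*x - a*x^2 - b*x} = sup_x {(y-b)*x - a*x^2}
FOC: (y - b) - 2a*x = 0 => x* = (y - b)/(2a)
x* = (-6.9086 - 9)/(2*6) = -1.3257
f*(-6.9086) = (y-b)^2/(4a) = (-6.9086 - 9)^2/(4*6)
= 253.0836/24 = 10.5451


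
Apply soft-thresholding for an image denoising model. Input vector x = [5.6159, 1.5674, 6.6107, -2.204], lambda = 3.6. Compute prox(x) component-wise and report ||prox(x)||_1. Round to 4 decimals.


Soft-thresholding with lambda = 3.6:
prox(5.6159) = sign(5.6159)*max(|5.6159| - 3.6, 0) = 2.0159
prox(1.5674) = sign(1.5674)*max(|1.5674| - 3.6, 0) = 0.0
prox(6.6107) = sign(6.6107)*max(|6.6107| - 3.6, 0) = 3.0107
prox(-2.204) = sign(-2.204)*max(|-2.204| - 3.6, 0) = 0.0
prox(x) = [2.0159, 0.0, 3.0107, 0.0]
||prox(x)||_1 = 2.0159 + 0.0 + 3.0107 + 0.0 = 5.0266


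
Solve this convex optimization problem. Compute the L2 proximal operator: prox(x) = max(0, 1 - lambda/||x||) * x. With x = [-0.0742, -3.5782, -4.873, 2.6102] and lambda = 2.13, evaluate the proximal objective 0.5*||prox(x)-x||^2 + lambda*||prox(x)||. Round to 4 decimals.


Step 1: Compute ||x||.
||x|| = 6.5855
Step 2: Compute scaling factor.
scale = max(0, 1 - 2.13/6.5855) = 0.6766
Step 3: prox(x) = [-0.0502, -2.4209, -3.2969, 1.766]
||prox(x)|| = 4.4555
Step 4: Proximal objective.
0.5*||prox-x||^2 = 2.2685
lambda*||prox|| = 9.4902
Total = 11.7586


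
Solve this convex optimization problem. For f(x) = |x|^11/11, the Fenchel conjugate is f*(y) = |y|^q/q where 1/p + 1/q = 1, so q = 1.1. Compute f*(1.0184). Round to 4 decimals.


The conjugate exponent q satisfies 1/p + 1/q = 1.
p = 11, so q = 11/(11 - 1) = 1.1
|y|^q = 1.0184^1.1 = 1.0203
f*(1.0184) = 1.0203 / 1.1 = 0.9275


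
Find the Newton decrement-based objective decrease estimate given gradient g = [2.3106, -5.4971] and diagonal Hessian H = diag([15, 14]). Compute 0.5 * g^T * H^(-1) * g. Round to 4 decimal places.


Step 1: H is diagonal, so H^(-1) * g = [0.154, -0.3927].
Step 2: g^T H^(-1) g = sum_i g_i^2 / H_ii
  = (2.3106)^2/15 + (-5.4971)^2/14
  = 0.3559 + 2.1584 = 2.5144
Step 3: Objective decrease = 0.5 * g^T H^(-1) g = 1.2572


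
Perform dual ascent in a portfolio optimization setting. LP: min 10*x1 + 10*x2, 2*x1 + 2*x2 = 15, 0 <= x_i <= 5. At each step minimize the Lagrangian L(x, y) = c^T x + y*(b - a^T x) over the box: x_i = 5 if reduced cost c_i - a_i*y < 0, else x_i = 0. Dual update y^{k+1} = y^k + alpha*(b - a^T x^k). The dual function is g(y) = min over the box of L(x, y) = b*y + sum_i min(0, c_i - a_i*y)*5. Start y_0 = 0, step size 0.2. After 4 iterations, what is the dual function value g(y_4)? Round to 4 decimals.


Dual ascent for LP: min 10*x1 + 10*x2, 2*x1 + 2*x2 = 15, 0 <= x_i <= 5
Step 1: y^k = 0.0, reduced costs: (10.0, 10.0)
  x^k = (0.0, 0.0), subgradient = b - a^T x = 15.0
  y^{k+1} = 0.0 + 0.2*15.0 = 3.0
Step 2: y^k = 3.0, reduced costs: (4.0, 4.0)
  x^k = (0.0, 0.0), subgradient = b - a^T x = 15.0
  y^{k+1} = 3.0 + 0.2*15.0 = 6.0
Step 3: y^k = 6.0, reduced costs: (-2.0, -2.0)
  x^k = (5.0, 5.0), subgradient = b - a^T x = -5.0
  y^{k+1} = 6.0 + 0.2*-5.0 = 5.0
Step 4: y^k = 5.0, reduced costs: (0.0, 0.0)
  x^k = (0.0, 0.0), subgradient = b - a^T x = 15.0
  y^{k+1} = 5.0 + 0.2*15.0 = 8.0
Dual objective at y_4 = 8.0: reduced costs (-6.0, -6.0), box minimizer x = (5.0, 5.0)
g(y_4) = b*y + (c1 - a1*y)*x1 + (c2 - a2*y)*x2 = 15*8.0 + (-6.0)*5.0 + (-6.0)*5.0 = 120.0 - 30.0 - 30.0 = 60.0


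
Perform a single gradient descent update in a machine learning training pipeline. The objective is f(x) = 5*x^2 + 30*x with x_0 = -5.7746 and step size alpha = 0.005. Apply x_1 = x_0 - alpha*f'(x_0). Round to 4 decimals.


We compute the gradient at x_0 and apply the update.
f'(x) = 10*x + 30
f'(-5.7746) = 10*-5.7746 + 30 = -27.746
x_1 = -5.7746 - 0.005*-27.746 = -5.6359


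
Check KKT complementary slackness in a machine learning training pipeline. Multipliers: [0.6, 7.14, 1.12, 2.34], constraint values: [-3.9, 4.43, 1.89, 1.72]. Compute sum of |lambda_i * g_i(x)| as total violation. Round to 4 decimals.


KKT complementary slackness check:
lambda_1 * g_1 = 0.6 * -3.9 = -2.34
lambda_2 * g_2 = 7.14 * 4.43 = 31.6302
lambda_3 * g_3 = 1.12 * 1.89 = 2.1168
lambda_4 * g_4 = 2.34 * 1.72 = 4.0248
Total violation = 2.34 + 31.6302 + 2.1168 + 4.0248 = 40.1118


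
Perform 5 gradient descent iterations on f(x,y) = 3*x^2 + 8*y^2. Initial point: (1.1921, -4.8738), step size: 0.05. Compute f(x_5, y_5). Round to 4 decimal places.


Gradient descent on f(x,y) = 3*x^2 + 8*y^2.
Starting point: (1.1921, -4.8738), alpha = 0.05
Step 1: grad_x = 2*3*1.1921 = 7.1526, grad_y = 2*8*-4.8738 = -77.9808
  x_1 = 1.1921 - 0.05*7.1526 = 0.8345
  y_1 = -4.8738 - 0.05*-77.9808 = -0.9748
Step 2: grad_x = 2*3*0.8345 = 5.0068, grad_y = 2*8*-0.9748 = -15.5962
  x_2 = 0.8345 - 0.05*5.0068 = 0.5841
  y_2 = -0.9748 - 0.05*-15.5962 = -0.195
Step 3: grad_x = 2*3*0.5841 = 3.5048, grad_y = 2*8*-0.195 = -3.1192
  x_3 = 0.5841 - 0.05*3.5048 = 0.4089
  y_3 = -0.195 - 0.05*-3.1192 = -0.039
Step 4: grad_x = 2*3*0.4089 = 2.4533, grad_y = 2*8*-0.039 = -0.6238
  x_4 = 0.4089 - 0.05*2.4533 = 0.2862
  y_4 = -0.039 - 0.05*-0.6238 = -0.0078
Step 5: grad_x = 2*3*0.2862 = 1.7173, grad_y = 2*8*-0.0078 = -0.1248
  x_5 = 0.2862 - 0.05*1.7173 = 0.2004
  y_5 = -0.0078 - 0.05*-0.1248 = -0.0016
f(0.2004, -0.0016) = 3*0.2004^2 + 8*(-0.0016)^2 = 0.1204


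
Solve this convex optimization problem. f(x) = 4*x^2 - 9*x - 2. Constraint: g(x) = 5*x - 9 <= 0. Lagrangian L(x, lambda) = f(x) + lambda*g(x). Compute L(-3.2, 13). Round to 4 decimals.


Step 1: Evaluate f(x).
f(-3.2) = 4*(-3.2)^2 - 9*(-3.2) - 2 = 67.76
Step 2: Evaluate g(x).
g(-3.2) = 5*-3.2 - 9 = -25.0
Step 3: Compute Lagrangian.
L = 67.76 + 13*-25.0 = -257.24
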